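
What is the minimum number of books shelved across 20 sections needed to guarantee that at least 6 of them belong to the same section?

101

There are 20 sections acting as pigeonholes.
With 20 × 5 = 100 books we could place exactly 5 in each, with no class reaching 6.
One more forces some class to hold 6, so 100 + 1 = 101.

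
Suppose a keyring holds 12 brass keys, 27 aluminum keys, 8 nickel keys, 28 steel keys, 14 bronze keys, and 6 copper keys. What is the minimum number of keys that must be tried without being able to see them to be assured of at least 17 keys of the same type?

In the worst case we take at most 16 of each type, but all 12 brass, all 8 nickel, all 14 bronze, and all 6 copper (fewer than 16), giving 12 + 16 + 8 + 16 + 14 + 6 = 72.
One more key then forces some type to 17, so 72 + 1 = 73.

73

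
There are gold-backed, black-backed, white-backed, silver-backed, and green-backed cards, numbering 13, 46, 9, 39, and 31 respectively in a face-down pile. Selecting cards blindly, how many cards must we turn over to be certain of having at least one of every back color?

The hardest back color to obtain is white-backed: we could draw every other card first — 138 − 9 = 129 cards — without a single white-backed one.
The next draw must be white-backed, so 129 + 1 = 130.

130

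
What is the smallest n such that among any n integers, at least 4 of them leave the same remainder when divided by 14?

There are 14 residue classes modulo 14 acting as pigeonholes.
With 14 × 3 = 42 integers we could place exactly 3 in each, with no class reaching 4.
One more forces some class to hold 4, so 42 + 1 = 43.

43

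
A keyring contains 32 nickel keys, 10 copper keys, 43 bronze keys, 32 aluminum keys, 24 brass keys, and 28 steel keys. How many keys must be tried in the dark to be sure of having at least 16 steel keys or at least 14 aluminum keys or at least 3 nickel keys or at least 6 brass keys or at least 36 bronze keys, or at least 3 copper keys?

73

The worst case stops just short of every target: 2 nickel, 2 copper, 35 bronze, 13 aluminum, 5 brass, 15 steel — 2 + 2 + 35 + 13 + 5 + 15 = 72 keys.
One more key must push some type to its target, so 72 + 1 = 73.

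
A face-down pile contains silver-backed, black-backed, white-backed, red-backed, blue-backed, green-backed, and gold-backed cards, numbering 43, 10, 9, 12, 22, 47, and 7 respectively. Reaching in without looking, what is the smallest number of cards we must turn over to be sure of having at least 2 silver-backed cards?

To avoid silver-backed cards as long as possible, exhaust the other 6 back colors first.
The worst case draws every non-silver-backed card first: 10 + 9 + 12 + 22 + 47 + 7 = 107.
The next 2 draws are then forced to be silver-backed, giving 107 + 2 = 109.

109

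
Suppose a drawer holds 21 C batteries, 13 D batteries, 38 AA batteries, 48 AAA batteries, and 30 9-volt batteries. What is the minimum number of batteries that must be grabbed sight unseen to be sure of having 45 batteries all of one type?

147

In the worst case we take at most 44 of each type, but all 21 C, all 13 D, all 38 AA, and all 30 9-volt (fewer than 44), giving 21 + 13 + 38 + 44 + 30 = 146.
One more battery then forces some type to 45, so 146 + 1 = 147.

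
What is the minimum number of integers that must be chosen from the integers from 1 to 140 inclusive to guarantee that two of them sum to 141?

Partition {1, …, 140} into 70 pairs: {1,140}, {2,139}, …, {70,71}.
Choosing 70 integers — say the integers 1 through 70 — takes one from each pair and avoids the property.
Choosing 71 forces two into the same pair by pigeonhole, and those sum to 141. So 71.

71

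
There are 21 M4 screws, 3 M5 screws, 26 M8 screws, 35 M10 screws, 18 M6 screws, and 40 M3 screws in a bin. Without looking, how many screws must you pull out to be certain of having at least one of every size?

141

The hardest size to obtain is M5: we could draw every other screw first — 143 − 3 = 140 screws — without a single M5 one.
The next draw must be M5, so 140 + 1 = 141.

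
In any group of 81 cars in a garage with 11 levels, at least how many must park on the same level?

The 81 cars fall into 11 levels.
If each of the 11 levels held at most 7, the total would be at most 11 × 7 = 77 < 81, a contradiction.
So at least one holds ⌈81/11⌉ = 8.

8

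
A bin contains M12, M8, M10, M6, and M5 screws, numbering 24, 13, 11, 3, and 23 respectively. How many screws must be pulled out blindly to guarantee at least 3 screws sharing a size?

The worst case takes 2 screws of each size without reaching 3 of any: 5 × 2 = 10.
The next screw must bring some size to 3, so 10 + 1 = 11.

11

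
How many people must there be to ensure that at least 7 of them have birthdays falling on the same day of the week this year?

43

There are 7 days of the week acting as pigeonholes.
With 7 × 6 = 42 people we could place exactly 6 in each, with no class reaching 7.
One more forces some class to hold 7, so 42 + 1 = 43.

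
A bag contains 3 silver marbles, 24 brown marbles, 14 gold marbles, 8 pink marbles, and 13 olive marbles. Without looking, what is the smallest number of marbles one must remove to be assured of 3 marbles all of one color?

11

The worst case takes 2 marbles of each color without reaching 3 of any: 5 × 2 = 10.
The next marble must bring some color to 3, so 10 + 1 = 11.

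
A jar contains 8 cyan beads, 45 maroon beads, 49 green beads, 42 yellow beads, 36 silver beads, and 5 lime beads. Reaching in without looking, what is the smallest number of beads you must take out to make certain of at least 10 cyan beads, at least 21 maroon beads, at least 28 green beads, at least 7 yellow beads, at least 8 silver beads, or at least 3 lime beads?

The worst case stops just short of every target: all 8 cyan, 20 maroon, 27 green, 6 yellow, 7 silver, 2 lime — 8 + 20 + 27 + 6 + 7 + 2 = 70 beads.
One more bead must push some color to its target, so 70 + 1 = 71.

71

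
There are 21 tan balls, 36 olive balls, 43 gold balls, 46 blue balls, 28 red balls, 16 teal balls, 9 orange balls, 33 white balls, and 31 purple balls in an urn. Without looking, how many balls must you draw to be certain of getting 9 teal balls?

256

To avoid teal balls as long as possible, exhaust the other 8 colors first.
The worst case draws every non-teal ball first: 21 + 36 + 43 + 46 + 28 + 9 + 33 + 31 = 247.
The next 9 draws are then forced to be teal, giving 247 + 9 = 256.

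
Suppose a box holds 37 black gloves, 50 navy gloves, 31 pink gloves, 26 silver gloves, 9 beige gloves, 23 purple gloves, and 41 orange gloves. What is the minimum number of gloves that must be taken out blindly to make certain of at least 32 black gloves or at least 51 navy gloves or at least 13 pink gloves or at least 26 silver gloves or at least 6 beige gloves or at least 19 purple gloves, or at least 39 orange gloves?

The worst case stops just short of every target: 31 black, 50 navy, 12 pink, 25 silver, 5 beige, 18 purple, 38 orange — 31 + 50 + 12 + 25 + 5 + 18 + 38 = 179 gloves.
One more glove must push some color to its target, so 179 + 1 = 180.

180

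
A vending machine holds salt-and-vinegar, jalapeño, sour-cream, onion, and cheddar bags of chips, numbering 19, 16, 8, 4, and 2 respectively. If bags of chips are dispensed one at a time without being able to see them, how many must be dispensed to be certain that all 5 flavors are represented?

48

The hardest flavor to obtain is cheddar: we could draw every other bag of chips first — 49 − 2 = 47 bags of chips — without a single cheddar one.
The next draw must be cheddar, so 47 + 1 = 48.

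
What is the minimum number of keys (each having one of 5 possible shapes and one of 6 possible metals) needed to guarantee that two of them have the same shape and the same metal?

There are 5 × 6 = 30 (shape, metal) combinations acting as pigeonholes.
With 30 keys we could place one in each, avoiding any repeat.
One more forces some (shape, metal) pair to hold 2, so 30 + 1 = 31.

31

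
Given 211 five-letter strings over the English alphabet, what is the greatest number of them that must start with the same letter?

There are 26 possible first letters, which serve as the pigeonholes.
If each of the 26 possible first letters held at most 8, the total would be at most 26 × 8 = 208 < 211, a contradiction.
So at least one holds ⌈211/26⌉ = 9.

9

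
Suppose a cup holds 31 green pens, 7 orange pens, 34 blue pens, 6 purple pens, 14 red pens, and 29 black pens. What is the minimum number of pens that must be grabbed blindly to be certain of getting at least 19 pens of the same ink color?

82

Treat the 6 ink colors as pigeonholes.
In the worst case we take at most 18 of each ink color, but all 7 orange, all 6 purple, and all 14 red (fewer than 18), giving 18 + 7 + 18 + 6 + 14 + 18 = 81.
One more pen then forces some ink color to 19, so 81 + 1 = 82.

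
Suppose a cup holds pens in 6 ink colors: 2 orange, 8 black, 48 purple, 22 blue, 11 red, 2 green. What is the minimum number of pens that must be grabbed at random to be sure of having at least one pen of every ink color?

The hardest ink color to obtain is orange: we could draw every other pen first — 93 − 2 = 91 pens — without a single orange one.
The next draw must be orange, so 91 + 1 = 92.

92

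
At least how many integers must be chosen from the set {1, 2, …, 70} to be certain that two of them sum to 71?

36

Partition {1, …, 70} into 35 pairs: {1,70}, {2,69}, …, {35,36}.
Choosing 35 integers — say the integers 1 through 35 — takes one from each pair and avoids the property.
Choosing 36 forces two into the same pair by pigeonhole, and those sum to 71. So 36.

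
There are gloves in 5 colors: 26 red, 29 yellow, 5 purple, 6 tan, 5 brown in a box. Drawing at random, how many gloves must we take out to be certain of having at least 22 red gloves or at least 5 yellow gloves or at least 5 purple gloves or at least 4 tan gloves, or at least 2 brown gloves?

The worst case stops just short of every target: 21 red, 4 yellow, 4 purple, 3 tan, 1 brown — 21 + 4 + 4 + 3 + 1 = 33 gloves.
One more glove must push some color to its target, so 33 + 1 = 34.

34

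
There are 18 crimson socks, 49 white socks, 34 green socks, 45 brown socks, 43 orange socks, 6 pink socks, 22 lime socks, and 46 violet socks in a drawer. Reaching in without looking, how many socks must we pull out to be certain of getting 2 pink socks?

To avoid pink socks as long as possible, exhaust the other 7 colors first.
The worst case draws every non-pink sock first: 18 + 49 + 34 + 45 + 43 + 22 + 46 = 257.
The next 2 draws are then forced to be pink, giving 257 + 2 = 259.

259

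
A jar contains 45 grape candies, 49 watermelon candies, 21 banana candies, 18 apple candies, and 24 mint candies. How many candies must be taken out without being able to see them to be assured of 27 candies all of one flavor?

In the worst case we take at most 26 of each flavor, but all 21 banana, all 18 apple, and all 24 mint (fewer than 26), giving 26 + 26 + 21 + 18 + 24 = 115.
One more candy then forces some flavor to 27, so 115 + 1 = 116.

116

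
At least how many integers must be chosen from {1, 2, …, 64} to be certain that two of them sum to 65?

33

Partition {1, …, 64} into 32 pairs: {1,64}, {2,63}, …, {32,33}.
Choosing 32 integers — say the integers 1 through 32 — takes one from each pair and avoids the property.
Choosing 33 forces two into the same pair by pigeonhole, and those sum to 65. So 33.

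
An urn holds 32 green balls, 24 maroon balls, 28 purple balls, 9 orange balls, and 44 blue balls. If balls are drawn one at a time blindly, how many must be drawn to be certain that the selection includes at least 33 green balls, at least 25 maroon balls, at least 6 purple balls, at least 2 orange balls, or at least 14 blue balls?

Each of the 5 colors has its own threshold; avoid all of them simultaneously.
The worst case stops just short of every target: 32 green, 24 maroon, 5 purple, 1 orange, 13 blue — 32 + 24 + 5 + 1 + 13 = 75 balls.
One more ball must push some color to its target, so 75 + 1 = 76.

76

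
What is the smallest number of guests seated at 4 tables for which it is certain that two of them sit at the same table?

There are 4 tables acting as pigeonholes.
With 4 guests we could place one in each, avoiding any repeat.
One more forces some class to hold 2, so 4 + 1 = 5.

5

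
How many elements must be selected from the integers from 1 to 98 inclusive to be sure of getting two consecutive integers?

Partition {1, …, 98} into 49 pairs: {1,2}, {3,4}, …, {97,98}.
Choosing 49 integers — say the 49 even numbers 2, 4, …, 98 — takes one from each pair and avoids the property.
Choosing 50 forces two into the same pair by pigeonhole, and those are consecutive. So 50.

50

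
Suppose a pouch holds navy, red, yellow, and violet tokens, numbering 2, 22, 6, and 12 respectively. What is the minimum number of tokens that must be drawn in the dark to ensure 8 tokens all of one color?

Treat the 4 colors as pigeonholes.
In the worst case we take at most 7 of each color, but all 2 navy and all 6 yellow (fewer than 7), giving 2 + 7 + 6 + 7 = 22.
One more token then forces some color to 8, so 22 + 1 = 23.

23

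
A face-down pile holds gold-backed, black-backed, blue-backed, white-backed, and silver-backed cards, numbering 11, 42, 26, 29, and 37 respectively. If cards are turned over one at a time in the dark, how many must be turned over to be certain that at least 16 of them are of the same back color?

72

Treat the 5 back colors as pigeonholes.
In the worst case we take at most 15 of each back color, but all 11 gold-backed (fewer than 15), giving 11 + 15 + 15 + 15 + 15 = 71.
One more card then forces some back color to 16, so 71 + 1 = 72.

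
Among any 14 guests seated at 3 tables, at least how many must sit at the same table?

5

If each of the 3 tables held at most 4, the total would be at most 3 × 4 = 12 < 14, a contradiction.
So at least one holds ⌈14/3⌉ = 5.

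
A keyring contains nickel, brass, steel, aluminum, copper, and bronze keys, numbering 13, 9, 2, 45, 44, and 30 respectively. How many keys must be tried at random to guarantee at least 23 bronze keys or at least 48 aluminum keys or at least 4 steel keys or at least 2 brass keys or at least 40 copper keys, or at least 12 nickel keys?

The worst case stops just short of every target: 11 nickel, 1 brass, all 2 steel, all 45 aluminum, 39 copper, 22 bronze — 11 + 1 + 2 + 45 + 39 + 22 = 120 keys.
One more key must push some type to its target, so 120 + 1 = 121.

121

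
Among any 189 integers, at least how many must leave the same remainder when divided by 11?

18

The 189 integers fall into 11 residue classes modulo 11.
If each of the 11 residue classes modulo 11 held at most 17, the total would be at most 11 × 17 = 187 < 189, a contradiction.
So at least one holds ⌈189/11⌉ = 18.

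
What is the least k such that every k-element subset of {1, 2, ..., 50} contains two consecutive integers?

Partition {1, …, 50} into 25 pairs: {1,2}, {3,4}, …, {49,50}.
Choosing 25 integers — say the 25 even numbers 2, 4, …, 50 — takes one from each pair and avoids the property.
Choosing 26 forces two into the same pair by pigeonhole, and those are consecutive. So 26.

26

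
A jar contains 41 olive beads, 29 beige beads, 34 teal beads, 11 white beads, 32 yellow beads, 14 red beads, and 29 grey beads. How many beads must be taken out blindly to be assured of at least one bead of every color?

The hardest color to obtain is white: we could draw every other bead first — 190 − 11 = 179 beads — without a single white one.
The next draw must be white, so 179 + 1 = 180.

180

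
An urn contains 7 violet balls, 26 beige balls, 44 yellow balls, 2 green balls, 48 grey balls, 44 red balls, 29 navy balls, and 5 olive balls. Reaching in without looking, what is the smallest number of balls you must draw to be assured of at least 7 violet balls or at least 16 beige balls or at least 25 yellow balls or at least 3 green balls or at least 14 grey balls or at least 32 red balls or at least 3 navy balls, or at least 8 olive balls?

The worst case stops just short of every target: 6 violet, 15 beige, 24 yellow, 2 green, 13 grey, 31 red, 2 navy, all 5 olive — 6 + 15 + 24 + 2 + 13 + 31 + 2 + 5 = 98 balls.
One more ball must push some color to its target, so 98 + 1 = 99.

99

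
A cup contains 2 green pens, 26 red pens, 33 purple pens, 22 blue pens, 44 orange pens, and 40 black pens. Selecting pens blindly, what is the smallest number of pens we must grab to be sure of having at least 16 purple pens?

150

The worst case draws every non-purple pen first: 2 + 26 + 22 + 44 + 40 = 134.
The next 16 draws are then forced to be purple, giving 134 + 16 = 150.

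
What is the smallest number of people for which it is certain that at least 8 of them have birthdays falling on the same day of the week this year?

50

There are 7 days of the week acting as pigeonholes.
With 7 × 7 = 49 people we could place exactly 7 in each, with no class reaching 8.
One more forces some class to hold 8, so 49 + 1 = 50.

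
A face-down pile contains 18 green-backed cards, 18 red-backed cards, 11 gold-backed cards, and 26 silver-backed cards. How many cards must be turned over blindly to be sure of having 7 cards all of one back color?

25

Treat the 4 back colors as pigeonholes.
The worst case takes 6 cards of each back color without reaching 7 of any: 4 × 6 = 24.
The next card must bring some back color to 7, so 24 + 1 = 25.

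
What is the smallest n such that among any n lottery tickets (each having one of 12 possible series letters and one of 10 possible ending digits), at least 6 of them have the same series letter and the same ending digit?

601

There are 12 × 10 = 120 (series letter, ending digit) combinations acting as pigeonholes.
With 120 × 5 = 600 lottery tickets we could place exactly 5 in each, with no (series letter, ending digit) pair reaching 6.
One more forces some (series letter, ending digit) pair to hold 6, so 600 + 1 = 601.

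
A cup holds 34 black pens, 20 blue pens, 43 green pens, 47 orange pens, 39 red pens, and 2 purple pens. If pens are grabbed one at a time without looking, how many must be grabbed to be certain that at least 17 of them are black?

The worst case draws every non-black pen first: 20 + 43 + 47 + 39 + 2 = 151.
The next 17 draws are then forced to be black, giving 151 + 17 = 168.

168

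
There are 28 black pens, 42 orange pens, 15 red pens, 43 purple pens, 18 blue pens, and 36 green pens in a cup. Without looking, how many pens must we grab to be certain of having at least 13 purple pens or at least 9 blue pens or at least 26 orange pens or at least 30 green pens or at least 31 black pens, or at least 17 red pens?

118

Each of the 6 ink colors has its own threshold; avoid all of them simultaneously.
The worst case stops just short of every target: all 28 black, 25 orange, all 15 red, 12 purple, 8 blue, 29 green — 28 + 25 + 15 + 12 + 8 + 29 = 117 pens.
One more pen must push some ink color to its target, so 117 + 1 = 118.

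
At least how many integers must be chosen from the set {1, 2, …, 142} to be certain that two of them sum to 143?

Partition {1, …, 142} into 71 pairs: {1,142}, {2,141}, …, {71,72}.
Choosing 71 integers — say the integers 1 through 71 — takes one from each pair and avoids the property.
Choosing 72 forces two into the same pair by pigeonhole, and those sum to 143. So 72.

72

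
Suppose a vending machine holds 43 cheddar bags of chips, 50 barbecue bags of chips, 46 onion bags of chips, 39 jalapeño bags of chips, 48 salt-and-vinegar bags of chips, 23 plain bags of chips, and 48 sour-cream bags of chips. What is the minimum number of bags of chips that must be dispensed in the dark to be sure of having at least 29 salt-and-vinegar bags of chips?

The worst case draws every non-salt-and-vinegar bag of chips first: 43 + 50 + 46 + 39 + 23 + 48 = 249.
The next 29 draws are then forced to be salt-and-vinegar, giving 249 + 29 = 278.

278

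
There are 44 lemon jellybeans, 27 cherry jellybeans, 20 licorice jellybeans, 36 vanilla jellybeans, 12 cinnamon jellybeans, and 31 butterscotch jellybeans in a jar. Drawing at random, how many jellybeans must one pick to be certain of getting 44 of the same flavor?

Treat the 6 flavors as pigeonholes.
In the worst case we take at most 43 of each flavor, but all 27 cherry, all 20 licorice, all 36 vanilla, all 12 cinnamon, and all 31 butterscotch (fewer than 43), giving 43 + 27 + 20 + 36 + 12 + 31 = 169.
One more jellybean then forces some flavor to 44, so 169 + 1 = 170.

170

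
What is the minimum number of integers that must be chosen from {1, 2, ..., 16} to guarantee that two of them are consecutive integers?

9

Partition {1, …, 16} into 8 pairs: {1,2}, {3,4}, …, {15,16}.
Choosing 8 integers — say the 8 even numbers 2, 4, …, 16 — takes one from each pair and avoids the property.
Choosing 9 forces two into the same pair by pigeonhole, and those are consecutive. So 9.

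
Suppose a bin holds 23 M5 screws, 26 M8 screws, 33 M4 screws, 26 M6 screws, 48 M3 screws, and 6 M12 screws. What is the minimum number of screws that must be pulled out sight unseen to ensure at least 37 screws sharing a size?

151

In the worst case we take at most 36 of each size, but all 23 M5, all 26 M8, all 33 M4, all 26 M6, and all 6 M12 (fewer than 36), giving 23 + 26 + 33 + 26 + 36 + 6 = 150.
One more screw then forces some size to 37, so 150 + 1 = 151.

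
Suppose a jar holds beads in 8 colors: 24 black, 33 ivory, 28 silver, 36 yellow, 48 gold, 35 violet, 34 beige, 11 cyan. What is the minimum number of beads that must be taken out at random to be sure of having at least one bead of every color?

239

The hardest color to obtain is cyan: we could draw every other bead first — 249 − 11 = 238 beads — without a single cyan one.
The next draw must be cyan, so 238 + 1 = 239.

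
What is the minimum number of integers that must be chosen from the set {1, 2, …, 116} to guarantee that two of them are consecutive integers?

Partition {1, …, 116} into 58 pairs: {1,2}, {3,4}, …, {115,116}.
Choosing 58 integers — say the 58 even numbers 2, 4, …, 116 — takes one from each pair and avoids the property.
Choosing 59 forces two into the same pair by pigeonhole, and those are consecutive. So 59.

59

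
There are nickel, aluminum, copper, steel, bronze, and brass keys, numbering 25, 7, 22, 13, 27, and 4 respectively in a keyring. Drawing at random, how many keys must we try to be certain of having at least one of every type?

The hardest type to obtain is brass: we could draw every other key first — 98 − 4 = 94 keys — without a single brass one.
The next draw must be brass, so 94 + 1 = 95.

95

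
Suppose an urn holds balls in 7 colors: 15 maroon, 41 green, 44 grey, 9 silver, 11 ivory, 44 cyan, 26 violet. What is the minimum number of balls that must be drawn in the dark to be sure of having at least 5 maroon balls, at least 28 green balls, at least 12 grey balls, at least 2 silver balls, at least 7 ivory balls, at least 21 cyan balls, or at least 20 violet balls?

89

The worst case stops just short of every target: 4 maroon, 27 green, 11 grey, 1 silver, 6 ivory, 20 cyan, 19 violet — 4 + 27 + 11 + 1 + 6 + 20 + 19 = 88 balls.
One more ball must push some color to its target, so 88 + 1 = 89.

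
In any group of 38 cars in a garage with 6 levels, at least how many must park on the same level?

If each of the 6 levels held at most 6, the total would be at most 6 × 6 = 36 < 38, a contradiction.
So at least one holds ⌈38/6⌉ = 7.

7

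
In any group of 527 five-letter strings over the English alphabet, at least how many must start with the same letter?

21

If each of the 26 possible first letters held at most 20, the total would be at most 26 × 20 = 520 < 527, a contradiction.
So at least one holds ⌈527/26⌉ = 21.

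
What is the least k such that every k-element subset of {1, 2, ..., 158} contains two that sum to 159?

80

Partition {1, …, 158} into 79 pairs: {1,158}, {2,157}, …, {79,80}.
Choosing 79 integers — say the integers 1 through 79 — takes one from each pair and avoids the property.
Choosing 80 forces two into the same pair by pigeonhole, and those sum to 159. So 80.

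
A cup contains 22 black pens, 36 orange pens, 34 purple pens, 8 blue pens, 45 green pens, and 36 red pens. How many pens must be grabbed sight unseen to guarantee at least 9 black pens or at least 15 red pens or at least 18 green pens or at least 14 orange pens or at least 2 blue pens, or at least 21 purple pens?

74

Each of the 6 ink colors has its own threshold; avoid all of them simultaneously.
The worst case stops just short of every target: 8 black, 13 orange, 20 purple, 1 blue, 17 green, 14 red — 8 + 13 + 20 + 1 + 17 + 14 = 73 pens.
One more pen must push some ink color to its target, so 73 + 1 = 74.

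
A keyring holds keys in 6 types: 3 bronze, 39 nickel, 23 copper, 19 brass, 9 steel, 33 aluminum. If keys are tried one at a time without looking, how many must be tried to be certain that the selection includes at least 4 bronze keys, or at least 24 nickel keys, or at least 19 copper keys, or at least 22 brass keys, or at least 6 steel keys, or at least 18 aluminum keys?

The worst case stops just short of every target: 3 bronze, 23 nickel, 18 copper, all 19 brass, 5 steel, 17 aluminum — 3 + 23 + 18 + 19 + 5 + 17 = 85 keys.
One more key must push some type to its target, so 85 + 1 = 86.

86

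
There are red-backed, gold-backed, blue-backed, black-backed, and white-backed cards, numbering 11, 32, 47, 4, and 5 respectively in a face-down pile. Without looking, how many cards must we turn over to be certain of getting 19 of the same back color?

Treat the 5 back colors as pigeonholes.
In the worst case we take at most 18 of each back color, but all 11 red-backed, all 4 black-backed, and all 5 white-backed (fewer than 18), giving 11 + 18 + 18 + 4 + 5 = 56.
One more card then forces some back color to 19, so 56 + 1 = 57.

57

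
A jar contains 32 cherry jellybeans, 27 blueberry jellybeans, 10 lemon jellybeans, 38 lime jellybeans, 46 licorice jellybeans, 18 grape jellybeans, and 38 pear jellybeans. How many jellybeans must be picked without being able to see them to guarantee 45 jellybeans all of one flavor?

208

Treat the 7 flavors as pigeonholes.
In the worst case we take at most 44 of each flavor, but all 32 cherry, all 27 blueberry, all 10 lemon, all 38 lime, all 18 grape, and all 38 pear (fewer than 44), giving 32 + 27 + 10 + 38 + 44 + 18 + 38 = 207.
One more jellybean then forces some flavor to 45, so 207 + 1 = 208.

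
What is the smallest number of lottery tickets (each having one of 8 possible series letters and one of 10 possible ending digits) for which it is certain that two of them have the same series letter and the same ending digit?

There are 8 × 10 = 80 (series letter, ending digit) combinations acting as pigeonholes.
With 80 lottery tickets we could place one in each, avoiding any repeat.
One more forces some (series letter, ending digit) pair to hold 2, so 80 + 1 = 81.

81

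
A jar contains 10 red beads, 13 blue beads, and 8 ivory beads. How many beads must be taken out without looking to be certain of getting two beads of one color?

The worst case takes 1 bead of each color without reaching 2 of any: 3 × 1 = 3.
The next bead must bring some color to 2, so 3 + 1 = 4.

4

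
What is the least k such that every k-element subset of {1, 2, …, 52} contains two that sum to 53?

Partition {1, …, 52} into 26 pairs: {1,52}, {2,51}, …, {26,27}.
Choosing 26 integers — say the integers 1 through 26 — takes one from each pair and avoids the property.
Choosing 27 forces two into the same pair by pigeonhole, and those sum to 53. So 27.

27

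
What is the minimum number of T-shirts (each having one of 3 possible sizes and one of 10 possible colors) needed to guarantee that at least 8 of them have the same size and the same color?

There are 3 × 10 = 30 (size, color) combinations acting as pigeonholes.
With 30 × 7 = 210 T-shirts we could place exactly 7 in each, with no (size, color) pair reaching 8.
One more forces some (size, color) pair to hold 8, so 210 + 1 = 211.

211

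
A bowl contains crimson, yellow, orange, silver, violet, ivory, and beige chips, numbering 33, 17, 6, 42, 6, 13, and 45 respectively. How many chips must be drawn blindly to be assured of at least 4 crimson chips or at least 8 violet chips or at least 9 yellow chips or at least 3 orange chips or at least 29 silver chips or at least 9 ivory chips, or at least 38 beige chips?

93

Each of the 7 colors has its own threshold; avoid all of them simultaneously.
The worst case stops just short of every target: 3 crimson, 8 yellow, 2 orange, 28 silver, all 6 violet, 8 ivory, 37 beige — 3 + 8 + 2 + 28 + 6 + 8 + 37 = 92 chips.
One more chip must push some color to its target, so 92 + 1 = 93.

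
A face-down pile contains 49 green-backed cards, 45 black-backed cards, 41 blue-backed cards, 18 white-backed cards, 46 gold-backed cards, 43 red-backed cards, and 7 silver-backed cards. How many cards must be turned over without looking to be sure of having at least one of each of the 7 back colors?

The hardest back color to obtain is silver-backed: we could draw every other card first — 249 − 7 = 242 cards — without a single silver-backed one.
The next draw must be silver-backed, so 242 + 1 = 243.

243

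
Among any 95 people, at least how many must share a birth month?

8

There are 12 months of the year, which serve as the pigeonholes.
If each of the 12 months of the year held at most 7, the total would be at most 12 × 7 = 84 < 95, a contradiction.
So at least one holds ⌈95/12⌉ = 8.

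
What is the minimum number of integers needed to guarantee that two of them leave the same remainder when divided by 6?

7

There are 6 residue classes modulo 6 acting as pigeonholes.
With 6 integers we could place one in each, avoiding any repeat.
One more forces some class to hold 2, so 6 + 1 = 7.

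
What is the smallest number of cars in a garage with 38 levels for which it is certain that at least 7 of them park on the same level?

229

There are 38 levels acting as pigeonholes.
With 38 × 6 = 228 cars we could place exactly 6 in each, with no class reaching 7.
One more forces some class to hold 7, so 228 + 1 = 229.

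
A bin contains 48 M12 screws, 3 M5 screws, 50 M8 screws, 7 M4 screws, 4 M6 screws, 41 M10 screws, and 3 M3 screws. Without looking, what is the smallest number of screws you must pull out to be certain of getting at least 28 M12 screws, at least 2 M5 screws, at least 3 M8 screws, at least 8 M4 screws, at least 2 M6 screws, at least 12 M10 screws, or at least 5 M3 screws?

Each of the 7 sizes has its own threshold; avoid all of them simultaneously.
The worst case stops just short of every target: 27 M12, 1 M5, 2 M8, 7 M4, 1 M6, 11 M10, all 3 M3 — 27 + 1 + 2 + 7 + 1 + 11 + 3 = 52 screws.
One more screw must push some size to its target, so 52 + 1 = 53.

53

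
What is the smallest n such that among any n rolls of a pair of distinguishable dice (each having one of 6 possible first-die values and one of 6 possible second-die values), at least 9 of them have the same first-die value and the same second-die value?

289

There are 6 × 6 = 36 (first-die value, second-die value) combinations acting as pigeonholes.
With 36 × 8 = 288 rolls of a pair of distinguishable dice we could place exactly 8 in each, with no (first-die value, second-die value) pair reaching 9.
One more forces some (first-die value, second-die value) pair to hold 9, so 288 + 1 = 289.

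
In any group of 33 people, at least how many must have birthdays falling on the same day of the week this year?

If each of the 7 days of the week held at most 4, the total would be at most 7 × 4 = 28 < 33, a contradiction.
So at least one holds ⌈33/7⌉ = 5.

5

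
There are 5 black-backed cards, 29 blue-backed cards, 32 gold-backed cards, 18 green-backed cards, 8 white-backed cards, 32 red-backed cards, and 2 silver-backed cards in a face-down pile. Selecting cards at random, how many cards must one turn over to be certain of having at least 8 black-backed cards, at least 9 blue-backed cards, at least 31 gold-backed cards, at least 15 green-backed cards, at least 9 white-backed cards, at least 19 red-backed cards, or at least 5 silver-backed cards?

The worst case stops just short of every target: all 5 black-backed, 8 blue-backed, 30 gold-backed, 14 green-backed, 8 white-backed, 18 red-backed, all 2 silver-backed — 5 + 8 + 30 + 14 + 8 + 18 + 2 = 85 cards.
One more card must push some back color to its target, so 85 + 1 = 86.

86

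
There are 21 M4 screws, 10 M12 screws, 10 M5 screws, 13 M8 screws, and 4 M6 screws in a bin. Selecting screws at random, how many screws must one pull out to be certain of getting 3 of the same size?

The worst case takes 2 screws of each size without reaching 3 of any: 5 × 2 = 10.
The next screw must bring some size to 3, so 10 + 1 = 11.

11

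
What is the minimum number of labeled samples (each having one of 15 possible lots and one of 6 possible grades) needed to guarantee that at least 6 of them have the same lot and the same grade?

451

There are 15 × 6 = 90 (lot, grade) combinations acting as pigeonholes.
With 90 × 5 = 450 labeled samples we could place exactly 5 in each, with no (lot, grade) pair reaching 6.
One more forces some (lot, grade) pair to hold 6, so 450 + 1 = 451.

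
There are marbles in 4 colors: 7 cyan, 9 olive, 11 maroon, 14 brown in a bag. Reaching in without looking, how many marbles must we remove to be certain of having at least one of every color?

35

The hardest color to obtain is cyan: we could draw every other marble first — 41 − 7 = 34 marbles — without a single cyan one.
The next draw must be cyan, so 34 + 1 = 35.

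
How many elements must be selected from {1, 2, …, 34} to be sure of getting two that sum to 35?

Partition {1, …, 34} into 17 pairs: {1,34}, {2,33}, …, {17,18}.
Choosing 17 integers — say the integers 1 through 17 — takes one from each pair and avoids the property.
Choosing 18 forces two into the same pair by pigeonhole, and those sum to 35. So 18.

18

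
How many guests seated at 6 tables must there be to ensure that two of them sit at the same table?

7

There are 6 tables acting as pigeonholes.
With 6 guests we could place one in each, avoiding any repeat.
One more forces some class to hold 2, so 6 + 1 = 7.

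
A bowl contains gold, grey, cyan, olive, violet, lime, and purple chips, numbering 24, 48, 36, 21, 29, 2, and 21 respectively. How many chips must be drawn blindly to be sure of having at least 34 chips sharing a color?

In the worst case we take at most 33 of each color, but all 24 gold, all 21 olive, all 29 violet, all 2 lime, and all 21 purple (fewer than 33), giving 24 + 33 + 33 + 21 + 29 + 2 + 21 = 163.
One more chip then forces some color to 34, so 163 + 1 = 164.

164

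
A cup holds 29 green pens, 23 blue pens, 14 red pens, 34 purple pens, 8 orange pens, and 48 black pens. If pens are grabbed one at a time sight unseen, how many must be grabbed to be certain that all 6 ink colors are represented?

The hardest ink color to obtain is orange: we could draw every other pen first — 156 − 8 = 148 pens — without a single orange one.
The next draw must be orange, so 148 + 1 = 149.

149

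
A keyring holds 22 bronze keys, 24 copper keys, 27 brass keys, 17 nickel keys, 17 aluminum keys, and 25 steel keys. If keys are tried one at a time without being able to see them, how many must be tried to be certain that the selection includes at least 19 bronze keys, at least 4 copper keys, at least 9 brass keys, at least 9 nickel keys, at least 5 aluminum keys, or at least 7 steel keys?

48

Each of the 6 types has its own threshold; avoid all of them simultaneously.
The worst case stops just short of every target: 18 bronze, 3 copper, 8 brass, 8 nickel, 4 aluminum, 6 steel — 18 + 3 + 8 + 8 + 4 + 6 = 47 keys.
One more key must push some type to its target, so 47 + 1 = 48.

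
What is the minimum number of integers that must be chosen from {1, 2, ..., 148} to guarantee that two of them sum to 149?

75

Partition {1, …, 148} into 74 pairs: {1,148}, {2,147}, …, {74,75}.
Choosing 74 integers — say the integers 1 through 74 — takes one from each pair and avoids the property.
Choosing 75 forces two into the same pair by pigeonhole, and those sum to 149. So 75.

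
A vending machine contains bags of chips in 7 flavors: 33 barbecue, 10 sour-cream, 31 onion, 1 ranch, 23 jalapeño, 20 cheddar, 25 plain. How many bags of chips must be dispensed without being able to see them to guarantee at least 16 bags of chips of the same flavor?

87

Treat the 7 flavors as pigeonholes.
In the worst case we take at most 15 of each flavor, but all 10 sour-cream and all 1 ranch (fewer than 15), giving 15 + 10 + 15 + 1 + 15 + 15 + 15 = 86.
One more bag of chips then forces some flavor to 16, so 86 + 1 = 87.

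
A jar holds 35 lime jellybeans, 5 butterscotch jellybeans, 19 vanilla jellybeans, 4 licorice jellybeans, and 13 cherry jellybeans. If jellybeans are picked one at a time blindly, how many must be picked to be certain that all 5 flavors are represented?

73

The hardest flavor to obtain is licorice: we could draw every other jellybean first — 76 − 4 = 72 jellybeans — without a single licorice one.
The next draw must be licorice, so 72 + 1 = 73.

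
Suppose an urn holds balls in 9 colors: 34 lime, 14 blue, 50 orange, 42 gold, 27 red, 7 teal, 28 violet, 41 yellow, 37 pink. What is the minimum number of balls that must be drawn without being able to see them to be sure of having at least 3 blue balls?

The worst case draws every non-blue ball first: 34 + 50 + 42 + 27 + 7 + 28 + 41 + 37 = 266.
The next 3 draws are then forced to be blue, giving 266 + 3 = 269.

269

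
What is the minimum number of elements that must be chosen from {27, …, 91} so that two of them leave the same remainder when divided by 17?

Use the pigeonhole principle on residue classes: group the integers by remainder mod 17; there are 17 residue classes, each nonempty in this range.
Choosing one from each class (17 integers) avoids any shared remainder.
One more choice must repeat a class, so two differ by a multiple of 17. Hence 17 + 1 = 18.

18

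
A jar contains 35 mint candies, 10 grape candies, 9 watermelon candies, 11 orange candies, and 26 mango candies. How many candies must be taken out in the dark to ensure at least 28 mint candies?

To avoid mint candies as long as possible, exhaust the other 4 flavors first.
The worst case draws every non-mint candy first: 10 + 9 + 11 + 26 = 56.
The next 28 draws are then forced to be mint, giving 56 + 28 = 84.

84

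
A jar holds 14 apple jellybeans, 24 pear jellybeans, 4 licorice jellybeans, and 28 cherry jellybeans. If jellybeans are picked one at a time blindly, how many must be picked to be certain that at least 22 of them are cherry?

The worst case draws every non-cherry jellybean first: 14 + 24 + 4 = 42.
The next 22 draws are then forced to be cherry, giving 42 + 22 = 64.

64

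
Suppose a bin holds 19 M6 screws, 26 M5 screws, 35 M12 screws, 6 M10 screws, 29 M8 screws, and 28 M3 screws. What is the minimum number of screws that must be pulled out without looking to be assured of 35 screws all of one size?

143

In the worst case we take at most 34 of each size, but all 19 M6, all 26 M5, all 6 M10, all 29 M8, and all 28 M3 (fewer than 34), giving 19 + 26 + 34 + 6 + 29 + 28 = 142.
One more screw then forces some size to 35, so 142 + 1 = 143.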